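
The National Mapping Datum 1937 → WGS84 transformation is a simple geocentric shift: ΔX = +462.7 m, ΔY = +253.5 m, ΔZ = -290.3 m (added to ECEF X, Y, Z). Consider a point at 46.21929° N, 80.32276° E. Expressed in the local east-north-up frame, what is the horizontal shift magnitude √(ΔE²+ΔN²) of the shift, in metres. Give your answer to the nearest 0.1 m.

The local east axis at (φ, λ) is (−sin λ, cos λ, 0), so ΔE = −sin(80.32276°)·462.7 + cos(80.32276°)·253.5 = -413.50 m.
The local north axis is (−sin φ cos λ, −sin φ sin λ, cos φ), giving ΔN = -56.156 − 180.421 − 200.859 = -437.44 m.
Horizontal magnitude = √(ΔE² + ΔN²) = √((-413.50)² + (-437.44)²) = 601.94 m.

601.9 m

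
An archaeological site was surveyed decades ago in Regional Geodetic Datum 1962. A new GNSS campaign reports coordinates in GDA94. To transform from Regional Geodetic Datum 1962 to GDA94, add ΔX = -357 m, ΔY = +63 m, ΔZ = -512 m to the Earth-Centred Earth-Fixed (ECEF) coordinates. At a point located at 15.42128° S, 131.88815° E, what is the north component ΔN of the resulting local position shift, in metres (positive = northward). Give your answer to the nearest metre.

At φ = -15.42128°, λ = 131.88815°: sin φ = -0.265914, cos φ = 0.963997, sin λ = 0.744450, cos λ = -0.667679.
ΔN = −sin φ cos λ·ΔX − sin φ sin λ·ΔY + cos φ·ΔZ = −(-0.265914)(-0.667679)(-357) − (-0.265914)(0.744450)(63) + (0.963997)(-512) = -417.71 m.

ΔN = -418 m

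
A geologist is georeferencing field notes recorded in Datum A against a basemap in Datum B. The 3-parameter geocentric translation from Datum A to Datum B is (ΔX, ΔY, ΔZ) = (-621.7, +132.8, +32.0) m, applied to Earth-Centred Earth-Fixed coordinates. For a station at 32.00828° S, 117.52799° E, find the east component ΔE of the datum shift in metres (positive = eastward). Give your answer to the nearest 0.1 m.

At φ = -32.00828°, λ = 117.52799°: sin φ = -0.530042, cos φ = 0.847972, sin λ = 0.886785, cos λ = -0.462182.
ΔE = −sin λ·ΔX + cos λ·ΔY = −(0.886785)·(-621.7) + (-0.462182)·(132.8) = 489.94 m.

ΔE = 489.9 m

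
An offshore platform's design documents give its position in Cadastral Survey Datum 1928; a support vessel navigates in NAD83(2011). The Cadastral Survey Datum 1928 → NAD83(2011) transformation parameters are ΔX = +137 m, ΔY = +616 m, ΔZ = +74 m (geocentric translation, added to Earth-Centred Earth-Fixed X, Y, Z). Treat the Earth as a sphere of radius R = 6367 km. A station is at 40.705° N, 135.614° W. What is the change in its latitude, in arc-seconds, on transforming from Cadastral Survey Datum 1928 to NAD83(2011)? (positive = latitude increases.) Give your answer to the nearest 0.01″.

Δφ = 12.99″

sin φ = 0.652165, cos φ = 0.758077, sin λ = -0.699489, cos λ = -0.714644.
North component: ΔN = −sin φ cos λ·ΔX − sin φ sin λ·ΔY + cos φ·ΔZ = −(0.652165)(-0.714644)(137) − (0.652165)(-0.699489)(616) + (0.758077)(74) = 400.96 m.
1° of latitude spans πR/180 = 111125 m, so Δφ = 400.96 / 111125 × 3600 = 12.989″.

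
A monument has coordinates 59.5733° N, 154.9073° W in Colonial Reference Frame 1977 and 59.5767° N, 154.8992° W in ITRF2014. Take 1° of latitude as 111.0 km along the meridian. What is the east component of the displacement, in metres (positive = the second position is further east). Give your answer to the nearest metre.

ΔE = 455 m

Δφ = 59.5767° − 59.5733° = +0.0034°; Δλ = -154.8992° − -154.9073° = +0.0081°.
ΔN = Δφ × 111000 = 377.4 m; ΔE = Δλ × 111000 × cos(59.5733°) = +0.0081 × 111000 × 0.506436 = 455.3 m.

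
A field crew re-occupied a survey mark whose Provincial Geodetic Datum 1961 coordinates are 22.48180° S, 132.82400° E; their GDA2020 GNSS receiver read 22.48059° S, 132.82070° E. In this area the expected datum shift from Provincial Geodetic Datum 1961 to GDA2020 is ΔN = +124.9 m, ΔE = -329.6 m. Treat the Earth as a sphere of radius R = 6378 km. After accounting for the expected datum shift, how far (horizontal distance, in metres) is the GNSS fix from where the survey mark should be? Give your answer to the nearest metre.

14 m

Observed coordinate differences: Δφ = +0.00121°, Δλ = -0.00330°.
Converting to metres (1° lat = 111317 m, cos φ = 0.924001): observed ΔN = 134.7 m, observed ΔE = -339.4 m.
Subtracting the expected shift leaves a residual of 134.7 − (124.9) = 9.8 m north and -339.4 − (-329.6) = -9.8 m east.
Residual distance = √(9.8² + (-9.8)²) = 13.9 m.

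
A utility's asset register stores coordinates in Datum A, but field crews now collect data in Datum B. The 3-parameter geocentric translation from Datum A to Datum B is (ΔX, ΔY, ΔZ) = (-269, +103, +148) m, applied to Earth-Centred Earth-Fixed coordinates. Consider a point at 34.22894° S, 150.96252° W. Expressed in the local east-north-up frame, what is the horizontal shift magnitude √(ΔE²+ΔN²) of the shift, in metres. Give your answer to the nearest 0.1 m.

316.2 m

At φ = -34.22894°, λ = -150.96252°: sin φ = -0.562501, cos φ = 0.826797, sin λ = -0.485382, cos λ = -0.874302.
ΔE = −sin λ·ΔX + cos λ·ΔY = −(-0.485382)·(-269) + (-0.874302)·(103) = -220.62 m.
ΔN = −sin φ cos λ·ΔX − sin φ sin λ·ΔY + cos φ·ΔZ = −(-0.562501)(-0.874302)(-269) − (-0.562501)(-0.485382)(103) + (0.826797)(148) = 226.54 m.
Horizontal magnitude = √(ΔE² + ΔN²) = √((-220.62)² + 226.54²) = 316.22 m.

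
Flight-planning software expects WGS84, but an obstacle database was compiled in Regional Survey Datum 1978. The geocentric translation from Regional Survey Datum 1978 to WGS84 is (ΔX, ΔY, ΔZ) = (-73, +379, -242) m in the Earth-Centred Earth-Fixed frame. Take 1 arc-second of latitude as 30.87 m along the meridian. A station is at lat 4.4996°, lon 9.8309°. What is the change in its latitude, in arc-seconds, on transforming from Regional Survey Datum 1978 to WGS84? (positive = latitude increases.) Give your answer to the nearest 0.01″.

Δφ = -7.80″

sin φ = 0.078452, cos φ = 0.996918, sin λ = 0.170741, cos λ = 0.985316.
North component: ΔN = −sin φ cos λ·ΔX − sin φ sin λ·ΔY + cos φ·ΔZ = −(0.078452)(0.985316)(-73) − (0.078452)(0.170741)(379) + (0.996918)(-242) = -240.69 m.
1° of latitude spans 3600 × 30.87 = 111132 m, so Δφ = -240.69 / 111132 × 3600 = -7.797″.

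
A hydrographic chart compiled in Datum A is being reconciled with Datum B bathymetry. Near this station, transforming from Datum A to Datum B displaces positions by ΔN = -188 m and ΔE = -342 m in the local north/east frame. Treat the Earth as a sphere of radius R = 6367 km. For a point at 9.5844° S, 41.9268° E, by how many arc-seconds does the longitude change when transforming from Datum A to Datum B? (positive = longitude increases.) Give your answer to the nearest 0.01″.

At latitude -9.5844°, cos φ = 0.986041.
One radian of longitude at latitude φ spans R cos φ, so Δλ = ΔE / (R cos φ) = -342.0 / (6367000 × 0.986041) = -5.4475e-05 rad = -11.236″.

Δλ = -11.24″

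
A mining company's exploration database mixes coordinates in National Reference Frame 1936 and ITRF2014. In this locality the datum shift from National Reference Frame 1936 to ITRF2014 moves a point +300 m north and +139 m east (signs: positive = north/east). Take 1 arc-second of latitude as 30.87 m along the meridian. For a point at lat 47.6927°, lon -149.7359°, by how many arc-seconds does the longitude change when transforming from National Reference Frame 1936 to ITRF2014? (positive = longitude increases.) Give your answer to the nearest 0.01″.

At latitude 47.6927°, cos φ = 0.673107.
1″ of longitude at this latitude = 30.87 × cos φ = 20.7788 m, so Δλ = 139.0 / 20.7788 = 6.690″.

Δλ = 6.69″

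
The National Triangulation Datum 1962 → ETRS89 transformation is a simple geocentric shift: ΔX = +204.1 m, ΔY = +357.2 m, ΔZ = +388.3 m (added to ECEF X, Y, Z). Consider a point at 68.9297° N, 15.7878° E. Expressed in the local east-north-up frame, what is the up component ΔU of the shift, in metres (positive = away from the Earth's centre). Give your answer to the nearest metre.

At φ = 68.9297°, λ = 15.7878°: sin φ = 0.933140, cos φ = 0.359513, sin λ = 0.272075, cos λ = 0.962276.
ΔU = cos φ cos λ·ΔX + cos φ sin λ·ΔY + sin φ·ΔZ = (0.359513)(0.962276)(204.1) + (0.359513)(0.272075)(357.2) + (0.933140)(388.3) = 467.89 m.

ΔU = 468 m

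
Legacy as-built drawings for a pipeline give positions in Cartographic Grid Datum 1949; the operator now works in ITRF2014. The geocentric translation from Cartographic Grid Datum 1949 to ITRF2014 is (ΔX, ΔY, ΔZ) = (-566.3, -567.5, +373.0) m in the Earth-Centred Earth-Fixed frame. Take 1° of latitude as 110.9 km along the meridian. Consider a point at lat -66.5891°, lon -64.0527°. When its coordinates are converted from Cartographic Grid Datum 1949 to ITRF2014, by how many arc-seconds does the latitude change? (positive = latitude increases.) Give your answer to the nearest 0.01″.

sin φ = -0.917679, cos φ = 0.397322, sin λ = -0.899197, cos λ = 0.437544.
North component: ΔN = −sin φ cos λ·ΔX − sin φ sin λ·ΔY + cos φ·ΔZ = −(-0.917679)(0.437544)(-566.3) − (-0.917679)(-0.899197)(-567.5) + (0.397322)(373.0) = 389.10 m.
1° of latitude spans 110900 m, so Δφ = 389.10 / 110900 × 3600 = 12.631″.

Δφ = 12.63″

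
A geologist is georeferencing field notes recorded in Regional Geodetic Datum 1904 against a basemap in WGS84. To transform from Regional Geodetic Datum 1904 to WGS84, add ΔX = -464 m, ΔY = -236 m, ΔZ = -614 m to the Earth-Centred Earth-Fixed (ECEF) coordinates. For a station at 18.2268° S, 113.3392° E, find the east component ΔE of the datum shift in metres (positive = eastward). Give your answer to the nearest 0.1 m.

ΔE = 519.5 m

At φ = -18.2268°, λ = 113.3392°: sin φ = -0.312779, cos φ = 0.949826, sin λ = 0.918176, cos λ = -0.396174.
ΔE = −sin λ·ΔX + cos λ·ΔY = −(0.918176)·(-464) + (-0.396174)·(-236) = 519.53 m.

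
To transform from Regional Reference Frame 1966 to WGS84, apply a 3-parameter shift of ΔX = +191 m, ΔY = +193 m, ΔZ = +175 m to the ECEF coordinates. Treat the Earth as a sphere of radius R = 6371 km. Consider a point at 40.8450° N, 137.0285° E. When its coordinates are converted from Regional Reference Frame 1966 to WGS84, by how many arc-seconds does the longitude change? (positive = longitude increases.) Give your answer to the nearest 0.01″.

sin φ = 0.654015, cos φ = 0.756482, sin λ = 0.681634, cos λ = -0.731693.
East component: ΔE = −sin λ·ΔX + cos λ·ΔY = −(0.681634)(191) + (-0.731693)(193) = -271.41 m.
1° of latitude spans πR/180 = 111195 m; at latitude φ, 1° of longitude spans that × cos φ = 84116.9 m, so Δλ = -271.41 / 84116.9 × 3600 = -11.616″.

Δλ = -11.62″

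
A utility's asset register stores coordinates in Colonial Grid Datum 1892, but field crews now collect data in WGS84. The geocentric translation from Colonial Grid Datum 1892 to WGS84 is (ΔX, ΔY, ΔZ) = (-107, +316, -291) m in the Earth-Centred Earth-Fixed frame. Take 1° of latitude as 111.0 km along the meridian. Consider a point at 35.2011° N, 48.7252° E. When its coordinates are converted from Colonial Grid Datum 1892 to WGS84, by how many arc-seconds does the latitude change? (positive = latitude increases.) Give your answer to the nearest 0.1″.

Δφ = -10.8″

sin φ = 0.576448, cos φ = 0.817134, sin λ = 0.751554, cos λ = 0.659671.
North component: ΔN = −sin φ cos λ·ΔX − sin φ sin λ·ΔY + cos φ·ΔZ = −(0.576448)(0.659671)(-107) − (0.576448)(0.751554)(316) + (0.817134)(-291) = -334.00 m.
1° of latitude spans 111000 m, so Δφ = -334.00 / 111000 × 3600 = -10.832″.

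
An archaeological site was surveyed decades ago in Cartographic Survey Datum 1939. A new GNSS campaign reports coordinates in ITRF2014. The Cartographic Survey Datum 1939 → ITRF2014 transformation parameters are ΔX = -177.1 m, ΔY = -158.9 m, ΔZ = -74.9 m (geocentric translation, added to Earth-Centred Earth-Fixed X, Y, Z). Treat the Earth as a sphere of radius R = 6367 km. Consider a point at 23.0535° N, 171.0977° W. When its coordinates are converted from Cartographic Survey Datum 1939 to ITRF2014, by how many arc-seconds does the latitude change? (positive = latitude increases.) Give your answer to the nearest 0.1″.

sin φ = 0.391590, cos φ = 0.920140, sin λ = -0.154750, cos λ = -0.987954.
North component: ΔN = −sin φ cos λ·ΔX − sin φ sin λ·ΔY + cos φ·ΔZ = −(0.391590)(-0.987954)(-177.1) − (0.391590)(-0.154750)(-158.9) + (0.920140)(-74.9) = -147.06 m.
1° of latitude spans πR/180 = 111125 m, so Δφ = -147.06 / 111125 × 3600 = -4.764″.

Δφ = -4.8″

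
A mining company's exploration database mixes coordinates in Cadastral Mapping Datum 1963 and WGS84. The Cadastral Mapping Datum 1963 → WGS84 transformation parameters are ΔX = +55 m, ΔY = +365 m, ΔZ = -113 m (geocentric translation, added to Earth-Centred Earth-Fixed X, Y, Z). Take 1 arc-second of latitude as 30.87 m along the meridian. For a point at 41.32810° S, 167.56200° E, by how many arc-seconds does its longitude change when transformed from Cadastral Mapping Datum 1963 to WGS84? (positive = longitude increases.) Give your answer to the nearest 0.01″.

sin φ = -0.660370, cos φ = 0.750940, sin λ = 0.215383, cos λ = -0.976530.
East component: ΔE = −sin λ·ΔX + cos λ·ΔY = −(0.215383)(55) + (-0.976530)(365) = -368.28 m.
1° of latitude spans 3600 × 30.87 = 111132 m; at latitude φ, 1° of longitude spans that × cos φ = 83453.5 m, so Δλ = -368.28 / 83453.5 × 3600 = -15.887″.

Δλ = -15.89″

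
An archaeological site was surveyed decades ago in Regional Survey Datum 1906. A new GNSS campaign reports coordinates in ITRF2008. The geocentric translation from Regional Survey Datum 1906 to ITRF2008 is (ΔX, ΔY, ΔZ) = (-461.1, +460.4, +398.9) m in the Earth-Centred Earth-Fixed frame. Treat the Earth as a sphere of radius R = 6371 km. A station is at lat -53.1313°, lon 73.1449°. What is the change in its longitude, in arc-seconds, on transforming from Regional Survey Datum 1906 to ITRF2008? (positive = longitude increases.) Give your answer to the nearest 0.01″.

Δλ = 31.02″

sin φ = -0.800013, cos φ = 0.599983, sin λ = 0.957041, cos λ = 0.289952.
East component: ΔE = −sin λ·ΔX + cos λ·ΔY = −(0.957041)(-461.1) + (0.289952)(460.4) = 574.79 m.
1° of latitude spans πR/180 = 111195 m; at latitude φ, 1° of longitude spans that × cos φ = 66715.1 m, so Δλ = 574.79 / 66715.1 × 3600 = 31.016″.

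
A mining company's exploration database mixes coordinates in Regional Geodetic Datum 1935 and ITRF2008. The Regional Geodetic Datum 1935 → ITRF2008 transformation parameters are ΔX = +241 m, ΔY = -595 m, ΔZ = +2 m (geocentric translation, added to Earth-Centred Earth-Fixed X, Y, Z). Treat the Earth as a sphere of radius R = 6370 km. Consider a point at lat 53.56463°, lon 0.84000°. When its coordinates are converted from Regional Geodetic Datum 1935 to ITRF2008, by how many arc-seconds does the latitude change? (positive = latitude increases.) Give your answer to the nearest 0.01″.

Δφ = -6.01″

sin φ = 0.804527, cos φ = 0.593916, sin λ = 0.014660, cos λ = 0.999893.
North component: ΔN = −sin φ cos λ·ΔX − sin φ sin λ·ΔY + cos φ·ΔZ = −(0.804527)(0.999893)(241) − (0.804527)(0.014660)(-595) + (0.593916)(2) = -185.66 m.
1° of latitude spans πR/180 = 111177 m, so Δφ = -185.66 / 111177 × 3600 = -6.012″.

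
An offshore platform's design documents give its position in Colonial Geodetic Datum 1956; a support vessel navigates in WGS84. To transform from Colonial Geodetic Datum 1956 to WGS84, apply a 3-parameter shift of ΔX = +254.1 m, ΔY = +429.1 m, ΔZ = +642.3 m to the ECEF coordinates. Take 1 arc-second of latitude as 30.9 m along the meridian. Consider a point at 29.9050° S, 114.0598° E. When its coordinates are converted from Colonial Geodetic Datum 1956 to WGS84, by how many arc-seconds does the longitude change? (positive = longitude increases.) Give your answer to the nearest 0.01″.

Δλ = -15.19″

sin φ = -0.498563, cos φ = 0.866853, sin λ = 0.913120, cos λ = -0.407690.
East component: ΔE = −sin λ·ΔX + cos λ·ΔY = −(0.913120)(254.1) + (-0.407690)(429.1) = -406.96 m.
1° of latitude spans 3600 × 30.90 = 111240 m; at latitude φ, 1° of longitude spans that × cos φ = 96428.8 m, so Δλ = -406.96 / 96428.8 × 3600 = -15.193″.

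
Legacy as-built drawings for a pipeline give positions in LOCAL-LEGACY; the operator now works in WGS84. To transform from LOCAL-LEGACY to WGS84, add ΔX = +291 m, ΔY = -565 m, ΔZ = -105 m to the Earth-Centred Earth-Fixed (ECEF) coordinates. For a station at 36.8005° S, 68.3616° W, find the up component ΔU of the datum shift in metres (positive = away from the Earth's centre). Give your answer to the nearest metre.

The local up (radial) axis is (cos φ cos λ, cos φ sin λ, sin φ), giving ΔU = 85.922 + 420.529 + 62.898 = 569.35 m.

ΔU = 569 m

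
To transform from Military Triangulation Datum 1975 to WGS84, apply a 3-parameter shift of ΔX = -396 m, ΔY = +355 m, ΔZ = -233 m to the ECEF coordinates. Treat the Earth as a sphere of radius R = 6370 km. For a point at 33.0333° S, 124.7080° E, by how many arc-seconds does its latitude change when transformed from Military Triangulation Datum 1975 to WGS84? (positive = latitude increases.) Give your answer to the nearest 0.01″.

Δφ = 2.81″

sin φ = -0.545126, cos φ = 0.838354, sin λ = 0.822065, cos λ = -0.569394.
North component: ΔN = −sin φ cos λ·ΔX − sin φ sin λ·ΔY + cos φ·ΔZ = −(-0.545126)(-0.569394)(-396) − (-0.545126)(0.822065)(355) + (0.838354)(-233) = 86.66 m.
1° of latitude spans πR/180 = 111177 m, so Δφ = 86.66 / 111177 × 3600 = 2.806″.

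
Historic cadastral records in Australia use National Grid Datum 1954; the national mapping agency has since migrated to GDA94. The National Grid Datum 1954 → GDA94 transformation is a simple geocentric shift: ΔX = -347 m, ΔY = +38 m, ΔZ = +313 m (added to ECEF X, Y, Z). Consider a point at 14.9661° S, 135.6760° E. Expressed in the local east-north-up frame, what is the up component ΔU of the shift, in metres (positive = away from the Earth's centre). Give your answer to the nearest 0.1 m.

At φ = -14.9661°, λ = 135.6760°: sin φ = -0.258247, cos φ = 0.966079, sin λ = 0.698715, cos λ = -0.715400.
ΔU = cos φ cos λ·ΔX + cos φ sin λ·ΔY + sin φ·ΔZ = (0.966079)(-0.715400)(-347) + (0.966079)(0.698715)(38) + (-0.258247)(313) = 184.64 m.

ΔU = 184.6 m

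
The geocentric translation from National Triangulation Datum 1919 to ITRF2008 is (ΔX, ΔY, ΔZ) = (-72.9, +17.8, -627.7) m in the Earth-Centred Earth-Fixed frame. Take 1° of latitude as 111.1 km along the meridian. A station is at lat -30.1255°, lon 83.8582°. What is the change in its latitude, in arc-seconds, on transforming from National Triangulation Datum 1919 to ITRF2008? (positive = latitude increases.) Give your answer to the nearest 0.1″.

sin φ = -0.501896, cos φ = 0.864928, sin λ = 0.994260, cos λ = 0.106989.
North component: ΔN = −sin φ cos λ·ΔX − sin φ sin λ·ΔY + cos φ·ΔZ = −(-0.501896)(0.106989)(-72.9) − (-0.501896)(0.994260)(17.8) + (0.864928)(-627.7) = -537.95 m.
1° of latitude spans 111100 m, so Δφ = -537.95 / 111100 × 3600 = -17.431″.

Δφ = -17.4″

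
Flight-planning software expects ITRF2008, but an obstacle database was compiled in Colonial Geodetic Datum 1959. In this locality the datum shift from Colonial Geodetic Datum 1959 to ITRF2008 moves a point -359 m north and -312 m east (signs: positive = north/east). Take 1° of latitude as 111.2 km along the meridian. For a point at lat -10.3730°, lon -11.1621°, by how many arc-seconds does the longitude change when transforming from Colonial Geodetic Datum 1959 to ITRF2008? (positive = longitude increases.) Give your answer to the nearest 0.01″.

Δλ = -10.27″

At latitude -10.3730°, cos φ = 0.983656.
1° of longitude at this latitude = 111.2 × cos φ = 109.38 km, so Δλ = -312.0 / 109382.6 = -0.0028524° = -10.269″.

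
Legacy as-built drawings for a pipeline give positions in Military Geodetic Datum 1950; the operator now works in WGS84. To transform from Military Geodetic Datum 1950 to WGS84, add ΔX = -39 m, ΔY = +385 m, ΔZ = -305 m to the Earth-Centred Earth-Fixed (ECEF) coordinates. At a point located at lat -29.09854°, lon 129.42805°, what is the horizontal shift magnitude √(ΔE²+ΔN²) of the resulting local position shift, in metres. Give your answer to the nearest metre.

The local east axis at (φ, λ) is (−sin λ, cos λ, 0), so ΔE = −sin(129.42805°)·(-39) + cos(129.42805°)·385 = -214.39 m.
The local north axis is (−sin φ cos λ, −sin φ sin λ, cos φ), giving ΔN = 12.046 + 144.621 − 266.504 = -109.84 m.
Horizontal magnitude = √(ΔE² + ΔN²) = √((-214.39)² + (-109.84)²) = 240.89 m.

241 m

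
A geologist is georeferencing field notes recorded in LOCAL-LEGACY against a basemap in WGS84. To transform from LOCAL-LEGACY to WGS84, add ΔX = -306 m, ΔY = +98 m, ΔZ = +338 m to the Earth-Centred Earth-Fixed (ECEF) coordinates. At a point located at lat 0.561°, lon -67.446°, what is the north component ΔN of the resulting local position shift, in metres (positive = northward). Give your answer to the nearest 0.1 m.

At φ = 0.561°, λ = -67.446°: sin φ = 0.009791, cos φ = 0.999952, sin λ = -0.923518, cos λ = 0.383554.
ΔN = −sin φ cos λ·ΔX − sin φ sin λ·ΔY + cos φ·ΔZ = −(0.009791)(0.383554)(-306) − (0.009791)(-0.923518)(98) + (0.999952)(338) = 340.02 m.

ΔN = 340.0 m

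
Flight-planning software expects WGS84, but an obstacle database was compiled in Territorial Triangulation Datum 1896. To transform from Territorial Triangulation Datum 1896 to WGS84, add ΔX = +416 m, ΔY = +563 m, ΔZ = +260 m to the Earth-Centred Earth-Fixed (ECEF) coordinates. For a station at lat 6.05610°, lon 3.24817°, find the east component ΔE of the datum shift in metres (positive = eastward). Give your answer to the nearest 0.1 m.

ΔE = 538.5 m

At φ = 6.05610°, λ = 3.24817°: sin φ = 0.105502, cos φ = 0.994419, sin λ = 0.056661, cos λ = 0.998393.
ΔE = −sin λ·ΔX + cos λ·ΔY = −(0.056661)·(416) + (0.998393)·(563) = 538.52 m.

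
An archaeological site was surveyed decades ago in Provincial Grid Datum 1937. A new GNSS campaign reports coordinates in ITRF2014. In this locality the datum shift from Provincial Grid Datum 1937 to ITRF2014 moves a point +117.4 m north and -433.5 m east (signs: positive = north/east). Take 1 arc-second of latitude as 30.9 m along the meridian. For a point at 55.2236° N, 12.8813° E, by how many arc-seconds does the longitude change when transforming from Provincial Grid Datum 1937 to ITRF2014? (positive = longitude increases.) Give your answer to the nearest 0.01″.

Δλ = -24.60″

At latitude 55.2236°, cos φ = 0.570375.
1″ of longitude at this latitude = 30.90 × cos φ = 17.6246 m, so Δλ = -433.5 / 17.6246 = -24.596″.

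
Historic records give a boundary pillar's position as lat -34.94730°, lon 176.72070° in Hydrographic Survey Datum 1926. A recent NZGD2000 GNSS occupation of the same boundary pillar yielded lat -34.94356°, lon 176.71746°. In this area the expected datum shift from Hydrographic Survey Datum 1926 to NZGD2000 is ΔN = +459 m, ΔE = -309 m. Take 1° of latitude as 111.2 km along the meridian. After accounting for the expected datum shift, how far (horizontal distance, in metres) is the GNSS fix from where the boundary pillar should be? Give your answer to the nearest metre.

45 m

Observed coordinate differences: Δφ = +0.00374°, Δλ = -0.00324°.
Converting to metres (1° lat = 111200 m, cos φ = 0.819679): observed ΔN = 415.9 m, observed ΔE = -295.3 m.
Subtracting the expected shift leaves a residual of 415.9 − (459) = -43.1 m north and -295.3 − (-309) = 13.7 m east.
Residual distance = √((-43.1)² + 13.7²) = 45.2 m.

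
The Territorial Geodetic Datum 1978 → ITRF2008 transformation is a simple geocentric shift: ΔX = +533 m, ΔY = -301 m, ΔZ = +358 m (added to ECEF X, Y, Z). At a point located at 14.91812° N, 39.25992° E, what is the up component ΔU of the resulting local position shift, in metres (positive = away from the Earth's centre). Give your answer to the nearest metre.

ΔU = 307 m

The local up (radial) axis is (cos φ cos λ, cos φ sin λ, sin φ), giving ΔU = 398.783 − 184.064 + 92.163 = 306.88 m.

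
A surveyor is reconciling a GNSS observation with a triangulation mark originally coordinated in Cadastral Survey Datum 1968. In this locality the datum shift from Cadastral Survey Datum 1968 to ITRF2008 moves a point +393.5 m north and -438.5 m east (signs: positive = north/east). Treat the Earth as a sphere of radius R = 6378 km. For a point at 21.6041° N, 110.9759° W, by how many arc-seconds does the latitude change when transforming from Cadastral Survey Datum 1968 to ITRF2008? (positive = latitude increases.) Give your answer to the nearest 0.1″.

Δφ = 12.7″

On a sphere of radius R, 1 rad of latitude = R, so Δφ = ΔN / R = 393.5 / 6378000 = 6.1696e-05 rad = 12.726″.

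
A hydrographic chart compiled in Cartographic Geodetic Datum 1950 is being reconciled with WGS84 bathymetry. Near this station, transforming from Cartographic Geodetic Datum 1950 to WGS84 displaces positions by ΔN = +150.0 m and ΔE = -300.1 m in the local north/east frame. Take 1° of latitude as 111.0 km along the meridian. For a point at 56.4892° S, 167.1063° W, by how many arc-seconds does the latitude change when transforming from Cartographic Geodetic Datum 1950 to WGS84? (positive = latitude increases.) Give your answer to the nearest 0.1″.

1° of latitude = 111.0 km, so Δφ = 150.0 / 111000 = 0.0013514° = 4.865″.

Δφ = 4.9″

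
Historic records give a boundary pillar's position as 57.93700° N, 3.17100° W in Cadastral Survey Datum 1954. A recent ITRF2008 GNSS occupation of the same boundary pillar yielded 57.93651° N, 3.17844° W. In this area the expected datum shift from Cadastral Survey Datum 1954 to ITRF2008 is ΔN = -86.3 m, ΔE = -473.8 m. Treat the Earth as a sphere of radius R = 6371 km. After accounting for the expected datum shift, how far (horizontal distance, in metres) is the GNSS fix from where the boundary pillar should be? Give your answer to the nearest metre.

Observed coordinate differences: Δφ = -0.00049°, Δλ = -0.00744°.
Converting to metres (1° lat = 111195 m, cos φ = 0.530851): observed ΔN = -54.5 m, observed ΔE = -439.2 m.
Subtracting the expected shift leaves a residual of -54.5 − (-86.3) = 31.8 m north and -439.2 − (-473.8) = 34.6 m east.
Residual distance = √(31.8² + 34.6²) = 47.0 m.

47 m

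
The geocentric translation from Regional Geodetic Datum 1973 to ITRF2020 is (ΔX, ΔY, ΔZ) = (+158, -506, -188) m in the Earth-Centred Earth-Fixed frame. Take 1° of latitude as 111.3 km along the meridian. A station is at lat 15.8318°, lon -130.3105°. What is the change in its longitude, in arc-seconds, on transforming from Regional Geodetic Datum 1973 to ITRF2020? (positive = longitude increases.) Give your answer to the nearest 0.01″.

Δλ = 15.06″

sin φ = 0.272814, cos φ = 0.962067, sin λ = -0.762550, cos λ = -0.646930.
East component: ΔE = −sin λ·ΔX + cos λ·ΔY = −(-0.762550)(158) + (-0.646930)(-506) = 447.83 m.
1° of latitude spans 111300 m; at latitude φ, 1° of longitude spans that × cos φ = 107078.0 m, so Δλ = 447.83 / 107078.0 × 3600 = 15.056″.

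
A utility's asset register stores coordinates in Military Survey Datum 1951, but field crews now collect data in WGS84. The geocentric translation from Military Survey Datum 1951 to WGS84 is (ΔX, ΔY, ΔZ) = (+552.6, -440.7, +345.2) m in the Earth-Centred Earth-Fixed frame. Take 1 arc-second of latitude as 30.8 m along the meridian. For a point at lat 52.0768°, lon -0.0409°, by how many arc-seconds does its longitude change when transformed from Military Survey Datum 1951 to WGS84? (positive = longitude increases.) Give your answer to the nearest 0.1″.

sin φ = 0.788835, cos φ = 0.614605, sin λ = -0.000714, cos λ = 1.000000.
East component: ΔE = −sin λ·ΔX + cos λ·ΔY = −(-0.000714)(552.6) + (1.000000)(-440.7) = -440.31 m.
1° of latitude spans 3600 × 30.80 = 110880 m; at latitude φ, 1° of longitude spans that × cos φ = 68147.4 m, so Δλ = -440.31 / 68147.4 × 3600 = -23.260″.

Δλ = -23.3″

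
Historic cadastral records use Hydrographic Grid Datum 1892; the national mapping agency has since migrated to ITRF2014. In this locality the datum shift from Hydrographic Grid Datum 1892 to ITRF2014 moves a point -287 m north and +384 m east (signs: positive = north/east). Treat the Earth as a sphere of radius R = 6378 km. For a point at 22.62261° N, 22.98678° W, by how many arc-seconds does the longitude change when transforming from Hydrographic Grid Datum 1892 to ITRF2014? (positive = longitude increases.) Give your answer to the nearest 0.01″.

At latitude 22.62261°, cos φ = 0.923058.
One radian of longitude at latitude φ spans R cos φ, so Δλ = ΔE / (R cos φ) = 384.0 / (6378000 × 0.923058) = 6.5226e-05 rad = 13.454″.

Δλ = 13.45″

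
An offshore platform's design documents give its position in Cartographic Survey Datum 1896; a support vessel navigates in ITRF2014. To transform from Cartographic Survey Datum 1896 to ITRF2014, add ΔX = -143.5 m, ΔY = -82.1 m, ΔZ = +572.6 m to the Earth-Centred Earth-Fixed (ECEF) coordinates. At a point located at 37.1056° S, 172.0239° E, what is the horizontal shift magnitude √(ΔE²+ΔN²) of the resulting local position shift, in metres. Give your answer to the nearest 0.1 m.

At φ = -37.1056°, λ = 172.0239°: sin φ = -0.603286, cos φ = 0.797525, sin λ = 0.138760, cos λ = -0.990326.
ΔE = −sin λ·ΔX + cos λ·ΔY = −(0.138760)·(-143.5) + (-0.990326)·(-82.1) = 101.22 m.
ΔN = −sin φ cos λ·ΔX − sin φ sin λ·ΔY + cos φ·ΔZ = −(-0.603286)(-0.990326)(-143.5) − (-0.603286)(0.138760)(-82.1) + (0.797525)(572.6) = 535.52 m.
Horizontal magnitude = √(ΔE² + ΔN²) = √(101.22² + 535.52²) = 545.01 m.

545.0 m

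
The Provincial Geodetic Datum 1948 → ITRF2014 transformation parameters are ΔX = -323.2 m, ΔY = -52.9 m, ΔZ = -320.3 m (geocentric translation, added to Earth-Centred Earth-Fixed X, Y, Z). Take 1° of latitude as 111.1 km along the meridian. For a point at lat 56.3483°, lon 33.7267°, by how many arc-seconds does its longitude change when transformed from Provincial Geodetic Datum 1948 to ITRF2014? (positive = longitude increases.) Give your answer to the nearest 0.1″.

Δλ = 7.9″

sin φ = 0.832422, cos φ = 0.554143, sin λ = 0.555232, cos λ = 0.831695.
East component: ΔE = −sin λ·ΔX + cos λ·ΔY = −(0.555232)(-323.2) + (0.831695)(-52.9) = 135.45 m.
1° of latitude spans 111100 m; at latitude φ, 1° of longitude spans that × cos φ = 61565.3 m, so Δλ = 135.45 / 61565.3 × 3600 = 7.921″.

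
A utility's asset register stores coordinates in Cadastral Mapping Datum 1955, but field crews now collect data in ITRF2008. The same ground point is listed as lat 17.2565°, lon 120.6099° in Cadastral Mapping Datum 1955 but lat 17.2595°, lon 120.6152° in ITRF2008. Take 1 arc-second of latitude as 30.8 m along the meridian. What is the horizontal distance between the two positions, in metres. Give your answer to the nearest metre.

652 m

Δφ = 17.2595° − 17.2565° = +0.0030°; Δλ = 120.6152° − 120.6099° = +0.0053°.
1° of latitude = 3600 × 30.80 = 110880 m.
ΔN = Δφ × 110880 = 332.6 m; ΔE = Δλ × 110880 × cos(17.2565°) = +0.0053 × 110880 × 0.954986 = 561.2 m.
Distance = √(ΔE² + ΔN²) = √(561.2² + 332.6²) = 652.4 m.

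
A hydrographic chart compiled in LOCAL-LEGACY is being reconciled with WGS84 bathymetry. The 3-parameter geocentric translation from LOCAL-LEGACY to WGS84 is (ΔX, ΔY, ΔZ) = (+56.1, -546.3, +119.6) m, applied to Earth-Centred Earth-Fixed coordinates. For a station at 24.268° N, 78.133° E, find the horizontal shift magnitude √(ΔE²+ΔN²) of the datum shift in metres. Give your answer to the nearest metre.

At φ = 24.268°, λ = 78.133°: sin φ = 0.411005, cos φ = 0.911633, sin λ = 0.978628, cos λ = 0.205641.
ΔE = −sin λ·ΔX + cos λ·ΔY = −(0.978628)·(56.1) + (0.205641)·(-546.3) = -167.24 m.
ΔN = −sin φ cos λ·ΔX − sin φ sin λ·ΔY + cos φ·ΔZ = −(0.411005)(0.205641)(56.1) − (0.411005)(0.978628)(-546.3) + (0.911633)(119.6) = 324.02 m.
Horizontal magnitude = √(ΔE² + ΔN²) = √((-167.24)² + 324.02²) = 364.64 m.

365 m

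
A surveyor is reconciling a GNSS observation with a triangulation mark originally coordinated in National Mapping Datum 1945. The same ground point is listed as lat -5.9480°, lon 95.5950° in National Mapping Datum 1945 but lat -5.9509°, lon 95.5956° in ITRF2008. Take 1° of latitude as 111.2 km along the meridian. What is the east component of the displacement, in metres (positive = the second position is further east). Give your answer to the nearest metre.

ΔE = 66 m

Δφ = -5.9509° − -5.9480° = -0.0029°; Δλ = 95.5956° − 95.5950° = +0.0006°.
ΔN = Δφ × 111200 = -322.5 m; ΔE = Δλ × 111200 × cos(-5.9480°) = +0.0006 × 111200 × 0.994616 = 66.4 m.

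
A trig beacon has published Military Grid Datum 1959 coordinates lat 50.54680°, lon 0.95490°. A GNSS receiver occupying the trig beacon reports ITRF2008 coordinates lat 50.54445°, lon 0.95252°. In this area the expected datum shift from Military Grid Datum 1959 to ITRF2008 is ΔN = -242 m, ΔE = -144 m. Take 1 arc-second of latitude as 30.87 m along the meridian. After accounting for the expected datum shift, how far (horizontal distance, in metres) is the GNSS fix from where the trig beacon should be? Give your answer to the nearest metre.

Observed coordinate differences: Δφ = -0.00235°, Δλ = -0.00238°.
Converting to metres (1° lat = 111132 m, cos φ = 0.635448): observed ΔN = -261.2 m, observed ΔE = -168.1 m.
Subtracting the expected shift leaves a residual of -261.2 − (-242) = -19.2 m north and -168.1 − (-144) = -24.1 m east.
Residual distance = √((-19.2)² + (-24.1)²) = 30.8 m.

31 m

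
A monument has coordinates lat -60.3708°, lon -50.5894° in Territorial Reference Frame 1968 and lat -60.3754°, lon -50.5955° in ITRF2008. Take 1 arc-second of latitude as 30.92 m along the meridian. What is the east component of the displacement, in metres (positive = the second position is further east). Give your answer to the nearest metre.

ΔE = -336 m

Δφ = -60.3754° − -60.3708° = -0.0046°; Δλ = -50.5955° − -50.5894° = -0.0061°.
1° of latitude = 3600 × 30.92 = 111312 m.
ΔN = Δφ × 111312 = -512.0 m; ΔE = Δλ × 111312 × cos(-60.3708°) = -0.0061 × 111312 × 0.494385 = -335.7 m.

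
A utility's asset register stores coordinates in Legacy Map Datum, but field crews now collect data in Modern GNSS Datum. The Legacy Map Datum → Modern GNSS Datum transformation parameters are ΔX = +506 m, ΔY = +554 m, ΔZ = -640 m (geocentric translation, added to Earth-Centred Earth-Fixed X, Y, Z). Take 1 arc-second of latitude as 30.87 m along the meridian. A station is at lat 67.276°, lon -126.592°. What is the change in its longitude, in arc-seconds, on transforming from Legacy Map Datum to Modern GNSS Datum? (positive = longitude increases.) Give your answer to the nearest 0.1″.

Δλ = 6.4″

sin φ = 0.922376, cos φ = 0.386292, sin λ = -0.802901, cos λ = -0.596113.
East component: ΔE = −sin λ·ΔX + cos λ·ΔY = −(-0.802901)(506) + (-0.596113)(554) = 76.02 m.
1° of latitude spans 3600 × 30.87 = 111132 m; at latitude φ, 1° of longitude spans that × cos φ = 42929.5 m, so Δλ = 76.02 / 42929.5 × 3600 = 6.375″.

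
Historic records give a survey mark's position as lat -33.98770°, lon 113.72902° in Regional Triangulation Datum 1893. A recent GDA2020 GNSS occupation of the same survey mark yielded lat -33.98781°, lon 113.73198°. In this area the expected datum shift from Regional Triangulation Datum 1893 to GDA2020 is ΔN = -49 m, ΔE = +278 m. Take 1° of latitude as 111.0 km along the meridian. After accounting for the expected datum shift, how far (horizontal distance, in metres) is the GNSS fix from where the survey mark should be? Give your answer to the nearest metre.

37 m

Observed coordinate differences: Δφ = -0.00011°, Δλ = +0.00296°.
Converting to metres (1° lat = 111000 m, cos φ = 0.829158): observed ΔN = -12.2 m, observed ΔE = 272.4 m.
Subtracting the expected shift leaves a residual of -12.2 − (-49) = 36.8 m north and 272.4 − (278) = -5.6 m east.
Residual distance = √(36.8² + (-5.6)²) = 37.2 m.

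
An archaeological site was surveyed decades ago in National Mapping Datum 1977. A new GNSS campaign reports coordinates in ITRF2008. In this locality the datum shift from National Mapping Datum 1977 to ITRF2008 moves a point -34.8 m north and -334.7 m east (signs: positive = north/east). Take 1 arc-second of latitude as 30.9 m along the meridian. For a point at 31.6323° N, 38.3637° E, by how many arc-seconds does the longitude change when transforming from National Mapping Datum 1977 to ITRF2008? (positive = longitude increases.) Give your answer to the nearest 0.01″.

Δλ = -12.72″

At latitude 31.6323°, cos φ = 0.851431.
1″ of longitude at this latitude = 30.90 × cos φ = 26.3092 m, so Δλ = -334.7 / 26.3092 = -12.722″.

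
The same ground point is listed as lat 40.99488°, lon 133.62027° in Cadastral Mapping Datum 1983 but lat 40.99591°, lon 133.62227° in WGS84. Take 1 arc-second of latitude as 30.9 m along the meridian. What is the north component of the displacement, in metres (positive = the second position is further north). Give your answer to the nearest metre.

Δφ = 40.99591° − 40.99488° = +0.00103°; Δλ = 133.62227° − 133.62027° = +0.00200°.
1° of latitude = 3600 × 30.90 = 111240 m.
ΔN = Δφ × 111240 = 114.6 m; ΔE = Δλ × 111240 × cos(40.99488°) = +0.00200 × 111240 × 0.754768 = 167.9 m.

ΔN = 115 m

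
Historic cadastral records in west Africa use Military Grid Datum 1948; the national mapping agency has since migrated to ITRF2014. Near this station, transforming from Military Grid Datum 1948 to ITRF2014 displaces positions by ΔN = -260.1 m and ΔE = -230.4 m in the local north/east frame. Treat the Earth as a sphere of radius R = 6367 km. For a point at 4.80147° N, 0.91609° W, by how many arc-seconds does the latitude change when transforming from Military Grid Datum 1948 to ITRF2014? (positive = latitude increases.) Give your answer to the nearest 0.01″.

Δφ = -8.43″

On a sphere of radius R, 1 rad of latitude = R, so Δφ = ΔN / R = -260.1 / 6367000 = -4.0851e-05 rad = -8.426″.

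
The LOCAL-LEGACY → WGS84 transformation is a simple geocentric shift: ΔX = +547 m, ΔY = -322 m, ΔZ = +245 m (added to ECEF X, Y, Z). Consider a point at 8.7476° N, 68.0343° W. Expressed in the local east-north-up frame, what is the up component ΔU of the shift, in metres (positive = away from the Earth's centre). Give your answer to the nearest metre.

ΔU = 535 m

The local up (radial) axis is (cos φ cos λ, cos φ sin λ, sin φ), giving ΔU = 202.226 + 295.152 + 37.260 = 534.64 m.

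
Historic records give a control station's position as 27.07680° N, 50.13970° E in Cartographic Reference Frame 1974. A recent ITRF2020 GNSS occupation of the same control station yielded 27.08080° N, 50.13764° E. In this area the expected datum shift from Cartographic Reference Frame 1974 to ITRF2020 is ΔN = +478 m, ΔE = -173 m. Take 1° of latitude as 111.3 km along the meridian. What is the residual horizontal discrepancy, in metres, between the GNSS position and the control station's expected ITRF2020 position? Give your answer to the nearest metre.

Observed coordinate differences: Δφ = +0.00400°, Δλ = -0.00206°.
Converting to metres (1° lat = 111300 m, cos φ = 0.890397): observed ΔN = 445.2 m, observed ΔE = -204.1 m.
Subtracting the expected shift leaves a residual of 445.2 − (478) = -32.8 m north and -204.1 − (-173) = -31.1 m east.
Residual distance = √((-32.8)² + (-31.1)²) = 45.2 m.

45 m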